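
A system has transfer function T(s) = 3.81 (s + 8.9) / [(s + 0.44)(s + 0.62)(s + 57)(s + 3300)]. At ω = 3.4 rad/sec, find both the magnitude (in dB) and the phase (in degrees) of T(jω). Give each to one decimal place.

|T| = -95.8 dB, ∠T = -144.9°

|j3.4 + 8.9| = √(3.4² + 8.9²) = 9.527
|j3.4 + 0.44| = √(3.4² + 0.44²) = 3.428
|j3.4 + 0.62| = √(3.4² + 0.62²) = 3.456
|j3.4 + 57| = √(3.4² + 57²) = 57.1
|j3.4 + 3300| = √(3.4² + 3300²) = 3300
|T(j3.4)| = 3.81 × 9.527 / (3.428 × 3.456 × 57.1 × 3300) = 1.6258e-05
20 log₁₀(1.6258e-05) = -95.78 dB
∠(j3.4 + 8.9) = arctan(3.4/8.9) = 20.91°
∠(j3.4 + 0.44) = arctan(3.4/0.44) = 82.63°
∠(j3.4 + 0.62) = arctan(3.4/0.62) = 79.67°
∠(j3.4 + 57) = arctan(3.4/57) = 3.41°
∠(j3.4 + 3300) = arctan(3.4/3300) = 0.06°
∠T(j3.4) = 20.91° − (82.63° + 79.67° + 3.41° + 0.06°) = -144.86°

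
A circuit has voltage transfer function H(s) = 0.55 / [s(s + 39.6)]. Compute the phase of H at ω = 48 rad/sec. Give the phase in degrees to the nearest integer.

-140°

∠(j48 + 39.6) = arctan(48/39.6) = 50.48°
∠(j48) = 90.00°
∠H(j48) = − (50.48° + 90.00°) = -140.48°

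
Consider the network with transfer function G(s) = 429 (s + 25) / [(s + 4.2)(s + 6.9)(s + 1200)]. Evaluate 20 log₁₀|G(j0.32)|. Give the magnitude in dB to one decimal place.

-10.3 dB

|j0.32 + 25| = √(0.32² + 25²) = 25
|j0.32 + 4.2| = √(0.32² + 4.2²) = 4.212
|j0.32 + 6.9| = √(0.32² + 6.9²) = 6.907
|j0.32 + 1200| = √(0.32² + 1200²) = 1200
|G(j0.32)| = 429 × 25 / (4.212 × 6.907 × 1200) = 0.30721
20 log₁₀(0.30721) = -10.25 dB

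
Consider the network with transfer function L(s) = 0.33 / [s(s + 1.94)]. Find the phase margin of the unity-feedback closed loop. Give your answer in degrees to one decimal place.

Gain crossover: |L(jω)| = 1 at ω ≈ 0.169 rad/s.
∠L(j0.169) = −90° − arctan(0.169/1.94) ≈ -94.99°
PM = 180° + (-94.99°) = 85.01°

85.0 deg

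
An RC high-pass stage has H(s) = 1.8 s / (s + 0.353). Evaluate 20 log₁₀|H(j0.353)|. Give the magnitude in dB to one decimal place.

2.1 dB

|j0.353| = 0.353
|j0.353 + 0.353| = √(0.353² + 0.353²) = 0.4992
|H(j0.353)| = 1.8 × 0.353 / 0.4992 = 1.2728
20 log₁₀(1.2728) = 2.10 dB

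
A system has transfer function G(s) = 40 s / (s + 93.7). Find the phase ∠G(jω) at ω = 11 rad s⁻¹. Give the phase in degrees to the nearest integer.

∠(j11) = 90.00°
∠(j11 + 93.7) = arctan(11/93.7) = 6.70°
∠G(j11) = 90.00° − 6.70° = 83.30°

83°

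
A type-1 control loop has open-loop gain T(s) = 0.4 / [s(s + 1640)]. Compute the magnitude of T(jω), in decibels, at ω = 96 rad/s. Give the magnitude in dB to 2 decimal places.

|j96 + 1640| = √(96² + 1640²) = 1643
|j96| = 96
|T(j96)| = 0.4 / (1643 × 96) = 2.5363e-06
20 log₁₀(2.5363e-06) = -111.916 dB

-111.92 dB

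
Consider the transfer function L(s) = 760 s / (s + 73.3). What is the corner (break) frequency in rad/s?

73.3 rad/s

The single real pole at s = −73.3 gives a corner at ω = 73.3 rad/s.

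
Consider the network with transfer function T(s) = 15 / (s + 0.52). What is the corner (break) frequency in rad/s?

0.52 rad/s

The single real pole at s = −0.52 gives a corner at ω = 0.52 rad/s.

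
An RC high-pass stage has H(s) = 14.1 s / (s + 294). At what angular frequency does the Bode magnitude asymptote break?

The single real pole at s = −294 gives a corner at ω = 294 rad/s.

294 rad/s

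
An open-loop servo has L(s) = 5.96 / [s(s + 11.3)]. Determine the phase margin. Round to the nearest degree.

Gain crossover: |L(jω)| = 1 at ω ≈ 0.527 rad/s.
∠L(j0.527) = −90° − arctan(0.527/11.3) ≈ -92.67°
PM = 180° + (-92.67°) = 87.33°

87°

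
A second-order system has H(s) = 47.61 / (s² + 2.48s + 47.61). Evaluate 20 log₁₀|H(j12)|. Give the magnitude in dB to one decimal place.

|(j12)² + 2.48(j12) + 47.61| = |-96.39 + j29.76| = 100.9
|H(j12)| = 47.61 / 100.9 = 0.47195
20 log₁₀(0.47195) = -6.52 dB

-6.5 dB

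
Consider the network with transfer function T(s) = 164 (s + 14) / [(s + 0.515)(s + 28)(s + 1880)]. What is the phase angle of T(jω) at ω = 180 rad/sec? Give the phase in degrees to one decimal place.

-90.9°

∠(j180 + 14) = arctan(180/14) = 85.55°
∠(j180 + 0.515) = arctan(180/0.515) = 89.84°
∠(j180 + 28) = arctan(180/28) = 81.16°
∠(j180 + 1880) = arctan(180/1880) = 5.47°
∠T(j180) = 85.55° − (89.84° + 81.16° + 5.47°) = -90.91°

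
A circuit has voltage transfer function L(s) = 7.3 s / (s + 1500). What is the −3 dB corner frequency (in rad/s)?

For a single-pole high-pass, the −3 dB point is at the pole: ω = 1500 rad/s.

1500 rad/s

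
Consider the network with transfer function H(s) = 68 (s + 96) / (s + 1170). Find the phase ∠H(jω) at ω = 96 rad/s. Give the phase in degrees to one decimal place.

40.3 deg

∠(j96 + 96) = arctan(96/96) = 45.00°
∠(j96 + 1170) = arctan(96/1170) = 4.69°
∠H(j96) = 45.00° − 4.69° = 40.31°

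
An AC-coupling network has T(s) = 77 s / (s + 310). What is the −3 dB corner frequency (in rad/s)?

310 rad/s

For a single-pole high-pass, the −3 dB point is at the pole: ω = 310 rad/s.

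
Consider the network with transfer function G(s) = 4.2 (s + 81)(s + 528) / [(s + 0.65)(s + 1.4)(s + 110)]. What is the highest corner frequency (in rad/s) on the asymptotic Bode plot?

Break frequencies occur at each pole and zero magnitude: 0.65 rad/s, 1.4 rad/s, 81 rad/s, 110 rad/s, 528 rad/s.
The highest is 528 rad/s.

528 rad/s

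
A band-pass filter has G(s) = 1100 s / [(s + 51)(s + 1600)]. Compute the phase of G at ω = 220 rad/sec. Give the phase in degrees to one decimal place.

∠(j220) = 90.00°
∠(j220 + 51) = arctan(220/51) = 76.95°
∠(j220 + 1600) = arctan(220/1600) = 7.83°
∠G(j220) = 90.00° − (76.95° + 7.83°) = 5.22°

5.2°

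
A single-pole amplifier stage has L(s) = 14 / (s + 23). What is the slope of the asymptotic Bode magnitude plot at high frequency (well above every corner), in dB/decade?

With 0 zeros and 1 pole, the high-frequency asymptotic slope is 20 × (0 − 1) = -20 dB/decade.

-20 dB/decade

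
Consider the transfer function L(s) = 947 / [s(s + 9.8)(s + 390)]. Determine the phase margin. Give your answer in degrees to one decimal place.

88.5°

Gain crossover: |L(jω)| = 1 at ω ≈ 0.248 rad s⁻¹.
∠L(j0.248) = −90° − arctan(0.248/9.8) − arctan(0.248/390) ≈ -91.48°
PM = 180° + (-91.48°) = 88.52°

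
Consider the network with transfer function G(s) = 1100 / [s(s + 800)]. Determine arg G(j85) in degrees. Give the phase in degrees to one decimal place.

-96.1 deg

∠(j85 + 800) = arctan(85/800) = 6.06°
∠(j85) = 90.00°
∠G(j85) = − (6.06° + 90.00°) = -96.06°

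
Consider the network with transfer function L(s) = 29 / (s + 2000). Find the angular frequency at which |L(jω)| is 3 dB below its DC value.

For a single-pole low-pass, the −3 dB point is at the pole: ω = 2000 rad/s.

2000 rad/s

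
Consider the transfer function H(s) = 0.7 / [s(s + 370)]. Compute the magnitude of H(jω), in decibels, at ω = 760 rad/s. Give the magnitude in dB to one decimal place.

-119.3 dB

|j760 + 370| = √(760² + 370²) = 845.3
|j760| = 760
|H(j760)| = 0.7 / (845.3 × 760) = 1.0896e-06
20 log₁₀(1.0896e-06) = -119.25 dB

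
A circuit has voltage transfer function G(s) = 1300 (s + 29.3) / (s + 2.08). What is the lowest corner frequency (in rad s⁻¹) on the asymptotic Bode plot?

Break frequencies occur at each pole and zero magnitude: 2.08 rad s⁻¹, 29.3 rad s⁻¹.
The lowest is 2.08 rad s⁻¹.

2.08 rad s⁻¹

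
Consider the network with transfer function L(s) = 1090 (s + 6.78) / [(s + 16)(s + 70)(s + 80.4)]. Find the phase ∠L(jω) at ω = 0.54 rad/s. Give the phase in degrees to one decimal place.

∠(j0.54 + 6.78) = arctan(0.54/6.78) = 4.55°
∠(j0.54 + 16) = arctan(0.54/16) = 1.93°
∠(j0.54 + 70) = arctan(0.54/70) = 0.44°
∠(j0.54 + 80.4) = arctan(0.54/80.4) = 0.38°
∠L(j0.54) = 4.55° − (1.93° + 0.44° + 0.38°) = 1.79°

1.8°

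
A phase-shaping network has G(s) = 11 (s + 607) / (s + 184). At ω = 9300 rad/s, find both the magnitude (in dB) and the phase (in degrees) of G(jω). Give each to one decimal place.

|G| = 20.8 dB, ∠G = -2.6°

|j9300 + 607| = √(9300² + 607²) = 9320
|j9300 + 184| = √(9300² + 184²) = 9302
|G(j9300)| = 11 × 9320 / 9302 = 11.021
20 log₁₀(11.021) = 20.84 dB
∠(j9300 + 607) = arctan(9300/607) = 86.27°
∠(j9300 + 184) = arctan(9300/184) = 88.87°
∠G(j9300) = 86.27° − 88.87° = -2.60°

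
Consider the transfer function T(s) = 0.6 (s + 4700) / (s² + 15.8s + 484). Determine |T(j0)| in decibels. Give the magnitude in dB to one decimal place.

15.3 dB

T(0) = 0.6 × 4700 / 484 = 5.8264
20 log₁₀(5.8264) = 15.31 dB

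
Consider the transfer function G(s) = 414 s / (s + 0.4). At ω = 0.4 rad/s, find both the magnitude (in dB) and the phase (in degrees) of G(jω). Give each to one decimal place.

|G| = 49.3 dB, ∠G = 45.0 deg

|j0.4| = 0.4
|j0.4 + 0.4| = √(0.4² + 0.4²) = 0.5657
|G(j0.4)| = 414 × 0.4 / 0.5657 = 292.74
20 log₁₀(292.74) = 49.33 dB
∠(j0.4) = 90.00°
∠(j0.4 + 0.4) = arctan(0.4/0.4) = 45.00°
∠G(j0.4) = 90.00° − 45.00° = 45.00°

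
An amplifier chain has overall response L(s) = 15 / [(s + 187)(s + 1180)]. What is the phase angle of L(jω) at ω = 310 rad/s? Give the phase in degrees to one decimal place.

∠(j310 + 187) = arctan(310/187) = 58.90°
∠(j310 + 1180) = arctan(310/1180) = 14.72°
∠L(j310) = − (58.90° + 14.72°) = -73.62°

-73.6°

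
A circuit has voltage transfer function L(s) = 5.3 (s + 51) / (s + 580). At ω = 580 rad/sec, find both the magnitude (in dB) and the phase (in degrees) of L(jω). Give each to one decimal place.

|L| = 11.5 dB, ∠L = 40.0°

|j580 + 51| = √(580² + 51²) = 582.2
|j580 + 580| = √(580² + 580²) = 820.2
|L(j580)| = 5.3 × 582.2 / 820.2 = 3.7621
20 log₁₀(3.7621) = 11.51 dB
∠(j580 + 51) = arctan(580/51) = 84.97°
∠(j580 + 580) = arctan(580/580) = 45.00°
∠L(j580) = 84.97° − 45.00° = 39.97°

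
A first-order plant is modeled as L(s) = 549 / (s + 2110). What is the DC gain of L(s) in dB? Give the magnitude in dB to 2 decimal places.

-11.69 dB

L(0) = 549 / 2110 = 0.26019
20 log₁₀(0.26019) = -11.694 dB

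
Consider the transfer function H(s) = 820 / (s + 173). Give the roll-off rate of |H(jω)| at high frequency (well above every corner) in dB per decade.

-20 dB/decade

With 0 zeros and 1 pole, the high-frequency asymptotic slope is 20 × (0 − 1) = -20 dB/decade.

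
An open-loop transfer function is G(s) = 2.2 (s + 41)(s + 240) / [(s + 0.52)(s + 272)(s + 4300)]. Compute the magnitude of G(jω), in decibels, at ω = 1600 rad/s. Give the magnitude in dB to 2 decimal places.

-66.41 dB

|j1600 + 41| = √(1600² + 41²) = 1601
|j1600 + 240| = √(1600² + 240²) = 1618
|j1600 + 0.52| = √(1600² + 0.52²) = 1600
|j1600 + 272| = √(1600² + 272²) = 1623
|j1600 + 4300| = √(1600² + 4300²) = 4588
|G(j1600)| = 2.2 × 1601 × 1618 / (1600 × 1623 × 4588) = 0.00047817
20 log₁₀(0.00047817) = -66.408 dB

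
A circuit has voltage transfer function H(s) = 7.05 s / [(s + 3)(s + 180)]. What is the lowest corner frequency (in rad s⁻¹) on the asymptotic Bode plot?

3 rad s⁻¹

Break frequencies occur at each pole and zero magnitude: 3 rad s⁻¹, 180 rad s⁻¹.
The lowest is 3 rad s⁻¹.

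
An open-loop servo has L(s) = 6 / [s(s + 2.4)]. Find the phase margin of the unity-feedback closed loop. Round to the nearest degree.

51 deg

Gain crossover: |L(jω)| = 1 at ω ≈ 1.94 rad/s.
∠L(j1.94) = −90° − arctan(1.94/2.4) ≈ -128.99°
PM = 180° + (-128.99°) = 51.01°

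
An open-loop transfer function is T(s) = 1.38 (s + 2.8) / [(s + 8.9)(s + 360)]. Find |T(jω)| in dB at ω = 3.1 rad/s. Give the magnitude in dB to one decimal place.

|j3.1 + 2.8| = √(3.1² + 2.8²) = 4.177
|j3.1 + 8.9| = √(3.1² + 8.9²) = 9.424
|j3.1 + 360| = √(3.1² + 360²) = 360
|T(j3.1)| = 1.38 × 4.177 / (9.424 × 360) = 0.001699
20 log₁₀(0.001699) = -55.40 dB

-55.4 dB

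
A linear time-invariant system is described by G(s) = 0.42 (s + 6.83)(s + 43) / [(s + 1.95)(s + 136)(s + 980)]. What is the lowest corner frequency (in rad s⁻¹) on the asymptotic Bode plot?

Break frequencies occur at each pole and zero magnitude: 1.95 rad s⁻¹, 6.83 rad s⁻¹, 43 rad s⁻¹, 136 rad s⁻¹, 980 rad s⁻¹.
The lowest is 1.95 rad s⁻¹.

1.95 rad s⁻¹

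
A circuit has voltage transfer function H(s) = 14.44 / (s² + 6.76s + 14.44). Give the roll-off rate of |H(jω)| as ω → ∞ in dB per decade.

With 0 zeros and 2 poles, the high-frequency asymptotic slope is 20 × (0 − 2) = -40 dB/decade.

-40 dB/decade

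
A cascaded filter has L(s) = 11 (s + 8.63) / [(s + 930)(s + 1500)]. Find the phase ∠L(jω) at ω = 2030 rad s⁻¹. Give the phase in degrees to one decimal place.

-29.2°

∠(j2030 + 8.63) = arctan(2030/8.63) = 89.76°
∠(j2030 + 930) = arctan(2030/930) = 65.39°
∠(j2030 + 1500) = arctan(2030/1500) = 53.54°
∠L(j2030) = 89.76° − (65.39° + 53.54°) = -29.17°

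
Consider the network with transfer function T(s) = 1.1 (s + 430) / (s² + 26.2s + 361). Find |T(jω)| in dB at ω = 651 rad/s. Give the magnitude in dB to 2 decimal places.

|j651 + 430| = √(651² + 430²) = 780.2
|(j651)² + 26.2(j651) + 361| = |-4.2344e+05 + j17056| = 4.238e+05
|T(j651)| = 1.1 × 780.2 / 4.238e+05 = 0.0020251
20 log₁₀(0.0020251) = -53.871 dB

-53.87 dB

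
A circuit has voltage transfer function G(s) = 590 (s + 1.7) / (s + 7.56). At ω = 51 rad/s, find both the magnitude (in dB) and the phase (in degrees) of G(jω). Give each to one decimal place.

|j51 + 1.7| = √(51² + 1.7²) = 51.03
|j51 + 7.56| = √(51² + 7.56²) = 51.56
|G(j51)| = 590 × 51.03 / 51.56 = 583.95
20 log₁₀(583.95) = 55.33 dB
∠(j51 + 1.7) = arctan(51/1.7) = 88.09°
∠(j51 + 7.56) = arctan(51/7.56) = 81.57°
∠G(j51) = 88.09° − 81.57° = 6.52°

|G| = 55.3 dB, ∠G = 6.5°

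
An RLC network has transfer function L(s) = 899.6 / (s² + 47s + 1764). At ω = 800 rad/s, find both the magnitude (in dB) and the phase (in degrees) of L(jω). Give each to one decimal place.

|(j800)² + 47(j800) + 1764| = |-6.3824e+05 + j37600| = 6.393e+05
|L(j800)| = 899.6 / 6.393e+05 = 0.0014071
20 log₁₀(0.0014071) = -57.03 dB
∠[(j800)² + 47(j800) + 1764] = ∠[-6.3824e+05 + j37600] = 176.63°
∠L(j800) = −176.63° = -176.63°

|L| = -57.0 dB, ∠L = -176.6°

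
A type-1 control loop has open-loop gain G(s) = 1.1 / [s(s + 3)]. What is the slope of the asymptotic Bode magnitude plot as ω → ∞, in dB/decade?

-40 dB/decade

With 0 zeros and 2 poles, the high-frequency asymptotic slope is 20 × (0 − 2) = -40 dB/decade.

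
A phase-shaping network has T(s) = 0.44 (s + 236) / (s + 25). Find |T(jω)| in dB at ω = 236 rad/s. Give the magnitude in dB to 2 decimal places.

|j236 + 236| = √(236² + 236²) = 333.8
|j236 + 25| = √(236² + 25²) = 237.3
|T(j236)| = 0.44 × 333.8 / 237.3 = 0.61879
20 log₁₀(0.61879) = -4.169 dB

-4.17 dB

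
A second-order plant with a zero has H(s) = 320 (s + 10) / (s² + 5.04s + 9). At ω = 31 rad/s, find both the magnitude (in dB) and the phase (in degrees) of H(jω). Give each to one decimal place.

|H| = 20.7 dB, ∠H = -98.6°

|j31 + 10| = √(31² + 10²) = 32.57
|(j31)² + 5.04(j31) + 9| = |-952 + j156.24| = 964.7
|H(j31)| = 320 × 32.57 / 964.7 = 10.804
20 log₁₀(10.804) = 20.67 dB
∠(j31 + 10) = arctan(31/10) = 72.12°
∠[(j31)² + 5.04(j31) + 9] = ∠[-952 + j156.24] = 170.68°
∠H(j31) = 72.12° − 170.68° = -98.56°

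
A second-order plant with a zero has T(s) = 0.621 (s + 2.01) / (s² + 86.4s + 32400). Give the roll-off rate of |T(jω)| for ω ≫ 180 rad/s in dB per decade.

With 1 zero and 2 poles, the high-frequency asymptotic slope is 20 × (1 − 2) = -20 dB/decade.

-20 dB/decade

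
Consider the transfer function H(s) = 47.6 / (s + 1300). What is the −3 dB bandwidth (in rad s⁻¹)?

For a single-pole low-pass, the −3 dB point is at the pole: ω = 1300 rad s⁻¹.

1300 rad s⁻¹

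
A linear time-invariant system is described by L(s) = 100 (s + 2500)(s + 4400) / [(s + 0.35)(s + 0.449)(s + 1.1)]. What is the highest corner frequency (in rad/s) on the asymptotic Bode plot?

4400 rad/s

Break frequencies occur at each pole and zero magnitude: 0.35 rad/s, 0.449 rad/s, 1.1 rad/s, 2500 rad/s, 4400 rad/s.
The highest is 4400 rad/s.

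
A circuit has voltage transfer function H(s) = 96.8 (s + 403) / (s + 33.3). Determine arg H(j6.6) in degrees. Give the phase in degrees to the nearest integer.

∠(j6.6 + 403) = arctan(6.6/403) = 0.94°
∠(j6.6 + 33.3) = arctan(6.6/33.3) = 11.21°
∠H(j6.6) = 0.94° − 11.21° = -10.27°

-10 deg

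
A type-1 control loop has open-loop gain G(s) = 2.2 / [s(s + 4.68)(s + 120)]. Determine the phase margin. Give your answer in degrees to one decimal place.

90.0 deg

Gain crossover: |G(jω)| = 1 at ω ≈ 0.00392 rad s⁻¹.
∠G(j0.00392) = −90° − arctan(0.00392/4.68) − arctan(0.00392/120) ≈ -90.05°
PM = 180° + (-90.05°) = 89.95°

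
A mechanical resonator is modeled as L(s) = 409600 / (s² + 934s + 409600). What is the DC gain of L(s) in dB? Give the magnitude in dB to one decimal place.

0.0 dB

L(0) = 409600 / 409600 = 1
20 log₁₀(1) = 0.00 dB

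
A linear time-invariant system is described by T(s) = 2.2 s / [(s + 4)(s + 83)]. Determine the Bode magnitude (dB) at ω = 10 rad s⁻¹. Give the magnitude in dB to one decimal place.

|j10| = 10
|j10 + 4| = √(10² + 4²) = 10.77
|j10 + 83| = √(10² + 83²) = 83.6
|T(j10)| = 2.2 × 10 / (10.77 × 83.6) = 0.024434
20 log₁₀(0.024434) = -32.24 dB

-32.2 dB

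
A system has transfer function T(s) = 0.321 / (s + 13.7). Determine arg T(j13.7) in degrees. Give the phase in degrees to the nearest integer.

-45°

∠(j13.7 + 13.7) = arctan(13.7/13.7) = 45.00°
∠T(j13.7) = −45.00° = -45.00°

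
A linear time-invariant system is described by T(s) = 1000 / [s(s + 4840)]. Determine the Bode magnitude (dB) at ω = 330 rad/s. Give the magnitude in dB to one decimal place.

-64.1 dB

|j330 + 4840| = √(330² + 4840²) = 4851
|j330| = 330
|T(j330)| = 1000 / (4851 × 330) = 0.00062465
20 log₁₀(0.00062465) = -64.09 dB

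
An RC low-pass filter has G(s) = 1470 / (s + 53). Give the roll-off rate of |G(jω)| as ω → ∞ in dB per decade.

With 0 zeros and 1 pole, the high-frequency asymptotic slope is 20 × (0 − 1) = -20 dB/decade.

-20 dB/decade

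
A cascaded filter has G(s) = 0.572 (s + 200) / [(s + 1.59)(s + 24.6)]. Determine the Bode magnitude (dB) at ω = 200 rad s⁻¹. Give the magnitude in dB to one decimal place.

|j200 + 200| = √(200² + 200²) = 282.8
|j200 + 1.59| = √(200² + 1.59²) = 200
|j200 + 24.6| = √(200² + 24.6²) = 201.5
|G(j200)| = 0.572 × 282.8 / (200 × 201.5) = 0.0040143
20 log₁₀(0.0040143) = -47.93 dB

-47.9 dB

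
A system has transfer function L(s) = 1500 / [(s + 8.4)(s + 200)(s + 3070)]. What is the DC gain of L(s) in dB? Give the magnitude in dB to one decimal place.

-70.7 dB

L(0) = 1500 / (8.4 × 200 × 3070) = 0.00029083
20 log₁₀(0.00029083) = -70.73 dB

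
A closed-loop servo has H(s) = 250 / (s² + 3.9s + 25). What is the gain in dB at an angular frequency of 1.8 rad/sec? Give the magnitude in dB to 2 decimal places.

|(j1.8)² + 3.9(j1.8) + 25| = |21.76 + j7.02| = 22.86
|H(j1.8)| = 250 / 22.86 = 10.934
20 log₁₀(10.934) = 20.776 dB

20.78 dB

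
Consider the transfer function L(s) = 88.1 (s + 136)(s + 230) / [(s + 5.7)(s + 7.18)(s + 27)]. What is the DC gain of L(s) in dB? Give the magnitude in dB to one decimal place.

67.9 dB

L(0) = 88.1 × 136 × 230 / (5.7 × 7.18 × 27) = 2493.9
20 log₁₀(2493.9) = 67.94 dB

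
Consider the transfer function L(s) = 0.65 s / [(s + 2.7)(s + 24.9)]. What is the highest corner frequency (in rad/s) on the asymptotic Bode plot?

24.9 rad/s

Break frequencies occur at each pole and zero magnitude: 2.7 rad/s, 24.9 rad/s.
The highest is 24.9 rad/s.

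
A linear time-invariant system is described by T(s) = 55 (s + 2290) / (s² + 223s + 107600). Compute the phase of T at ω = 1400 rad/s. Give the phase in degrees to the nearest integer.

∠(j1400 + 2290) = arctan(1400/2290) = 31.44°
∠[(j1400)² + 223(j1400) + 107600] = ∠[-1.8524e+06 + j3.122e+05] = 170.43°
∠T(j1400) = 31.44° − 170.43° = -138.99°

-139°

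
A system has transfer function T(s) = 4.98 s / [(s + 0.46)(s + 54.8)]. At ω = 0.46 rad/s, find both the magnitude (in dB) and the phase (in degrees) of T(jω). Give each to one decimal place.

|T| = -23.8 dB, ∠T = 44.5°

|j0.46| = 0.46
|j0.46 + 0.46| = √(0.46² + 0.46²) = 0.6505
|j0.46 + 54.8| = √(0.46² + 54.8²) = 54.8
|T(j0.46)| = 4.98 × 0.46 / (0.6505 × 54.8) = 0.064257
20 log₁₀(0.064257) = -23.84 dB
∠(j0.46) = 90.00°
∠(j0.46 + 0.46) = arctan(0.46/0.46) = 45.00°
∠(j0.46 + 54.8) = arctan(0.46/54.8) = 0.48°
∠T(j0.46) = 90.00° − (45.00° + 0.48°) = 44.52°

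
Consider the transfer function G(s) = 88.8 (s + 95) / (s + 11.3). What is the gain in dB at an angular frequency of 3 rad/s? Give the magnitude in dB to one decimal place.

|j3 + 95| = √(3² + 95²) = 95.05
|j3 + 11.3| = √(3² + 11.3²) = 11.69
|G(j3)| = 88.8 × 95.05 / 11.69 = 721.91
20 log₁₀(721.91) = 57.17 dB

57.2 dB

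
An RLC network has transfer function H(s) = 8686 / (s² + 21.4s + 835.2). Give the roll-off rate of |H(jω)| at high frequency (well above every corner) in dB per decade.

-40 dB/decade

With 0 zeros and 2 poles, the high-frequency asymptotic slope is 20 × (0 − 2) = -40 dB/decade.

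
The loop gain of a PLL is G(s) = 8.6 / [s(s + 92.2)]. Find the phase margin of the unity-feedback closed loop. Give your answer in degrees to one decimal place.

89.9°

Gain crossover: |G(jω)| = 1 at ω ≈ 0.0933 rad/sec.
∠G(j0.0933) = −90° − arctan(0.0933/92.2) ≈ -90.06°
PM = 180° + (-90.06°) = 89.94°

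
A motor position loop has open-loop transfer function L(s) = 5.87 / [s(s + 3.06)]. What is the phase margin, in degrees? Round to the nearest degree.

61°

Gain crossover: |L(jω)| = 1 at ω ≈ 1.68 rad s⁻¹.
∠L(j1.68) = −90° − arctan(1.68/3.06) ≈ -118.79°
PM = 180° + (-118.79°) = 61.21°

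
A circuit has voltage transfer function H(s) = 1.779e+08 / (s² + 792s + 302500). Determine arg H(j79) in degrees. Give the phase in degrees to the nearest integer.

∠[(j79)² + 792(j79) + 302500] = ∠[2.9626e+05 + j62568] = 11.93°
∠H(j79) = −11.93° = -11.93°

-12°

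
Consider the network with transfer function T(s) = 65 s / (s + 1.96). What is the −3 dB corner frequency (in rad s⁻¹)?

For a single-pole high-pass, the −3 dB point is at the pole: ω = 1.96 rad s⁻¹.

1.96 rad s⁻¹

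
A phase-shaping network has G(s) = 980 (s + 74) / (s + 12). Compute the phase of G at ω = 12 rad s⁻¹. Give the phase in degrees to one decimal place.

-35.8°

∠(j12 + 74) = arctan(12/74) = 9.21°
∠(j12 + 12) = arctan(12/12) = 45.00°
∠G(j12) = 9.21° − 45.00° = -35.79°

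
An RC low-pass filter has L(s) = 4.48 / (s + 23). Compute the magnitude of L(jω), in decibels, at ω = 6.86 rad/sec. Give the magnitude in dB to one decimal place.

-14.6 dB

|j6.86 + 23| = √(6.86² + 23²) = 24
|L(j6.86)| = 4.48 / 24 = 0.18666
20 log₁₀(0.18666) = -14.58 dB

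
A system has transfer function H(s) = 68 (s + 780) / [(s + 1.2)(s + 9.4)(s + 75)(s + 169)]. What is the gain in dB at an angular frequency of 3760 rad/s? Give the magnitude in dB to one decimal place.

-177.7 dB

|j3760 + 780| = √(3760² + 780²) = 3840
|j3760 + 1.2| = √(3760² + 1.2²) = 3760
|j3760 + 9.4| = √(3760² + 9.4²) = 3760
|j3760 + 75| = √(3760² + 75²) = 3761
|j3760 + 169| = √(3760² + 169²) = 3764
|H(j3760)| = 68 × 3840 / (3760 × 3760 × 3761 × 3764) = 1.3049e-09
20 log₁₀(1.3049e-09) = -177.69 dB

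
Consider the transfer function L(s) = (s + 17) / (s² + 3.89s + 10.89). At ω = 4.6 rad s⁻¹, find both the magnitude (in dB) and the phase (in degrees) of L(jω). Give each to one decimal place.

|j4.6 + 17| = √(4.6² + 17²) = 17.61
|(j4.6)² + 3.89(j4.6) + 10.89| = |-10.27 + j17.894| = 20.63
|L(j4.6)| = 1 × 17.61 / 20.63 = 0.85361
20 log₁₀(0.85361) = -1.37 dB
∠(j4.6 + 17) = arctan(4.6/17) = 15.14°
∠[(j4.6)² + 3.89(j4.6) + 10.89] = ∠[-10.27 + j17.894] = 119.85°
∠L(j4.6) = 15.14° − 119.85° = -104.71°

|L| = -1.4 dB, ∠L = -104.7°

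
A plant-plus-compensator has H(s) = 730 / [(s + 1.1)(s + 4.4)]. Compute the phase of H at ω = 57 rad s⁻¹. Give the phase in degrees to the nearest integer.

-174°

∠(j57 + 1.1) = arctan(57/1.1) = 88.89°
∠(j57 + 4.4) = arctan(57/4.4) = 85.59°
∠H(j57) = − (88.89° + 85.59°) = -174.48°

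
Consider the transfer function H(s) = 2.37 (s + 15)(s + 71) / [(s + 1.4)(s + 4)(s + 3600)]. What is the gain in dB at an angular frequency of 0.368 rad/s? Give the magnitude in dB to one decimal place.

-18.4 dB

|j0.368 + 15| = √(0.368² + 15²) = 15
|j0.368 + 71| = √(0.368² + 71²) = 71
|j0.368 + 1.4| = √(0.368² + 1.4²) = 1.448
|j0.368 + 4| = √(0.368² + 4²) = 4.017
|j0.368 + 3600| = √(0.368² + 3600²) = 3600
|H(j0.368)| = 2.37 × 15 × 71 / (1.448 × 4.017 × 3600) = 0.12062
20 log₁₀(0.12062) = -18.37 dB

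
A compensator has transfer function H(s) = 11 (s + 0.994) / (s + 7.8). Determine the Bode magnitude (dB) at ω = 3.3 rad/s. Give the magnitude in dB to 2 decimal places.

13.02 dB

|j3.3 + 0.994| = √(3.3² + 0.994²) = 3.446
|j3.3 + 7.8| = √(3.3² + 7.8²) = 8.469
|H(j3.3)| = 11 × 3.446 / 8.469 = 4.4763
20 log₁₀(4.4763) = 13.018 dB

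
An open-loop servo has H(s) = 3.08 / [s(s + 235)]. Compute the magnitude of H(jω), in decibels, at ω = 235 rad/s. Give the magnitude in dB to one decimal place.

-88.1 dB

|j235 + 235| = √(235² + 235²) = 332.3
|j235| = 235
|H(j235)| = 3.08 / (332.3 × 235) = 3.9437e-05
20 log₁₀(3.9437e-05) = -88.08 dB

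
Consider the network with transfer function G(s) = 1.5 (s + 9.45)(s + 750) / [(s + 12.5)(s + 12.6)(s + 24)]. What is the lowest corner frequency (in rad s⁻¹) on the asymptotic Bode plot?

Break frequencies occur at each pole and zero magnitude: 9.45 rad s⁻¹, 12.5 rad s⁻¹, 12.6 rad s⁻¹, 24 rad s⁻¹, 750 rad s⁻¹.
The lowest is 9.45 rad s⁻¹.

9.45 rad s⁻¹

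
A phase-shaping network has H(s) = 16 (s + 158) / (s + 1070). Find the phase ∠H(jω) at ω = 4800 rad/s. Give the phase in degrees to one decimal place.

10.7 deg

∠(j4800 + 158) = arctan(4800/158) = 88.11°
∠(j4800 + 1070) = arctan(4800/1070) = 77.43°
∠H(j4800) = 88.11° − 77.43° = 10.68°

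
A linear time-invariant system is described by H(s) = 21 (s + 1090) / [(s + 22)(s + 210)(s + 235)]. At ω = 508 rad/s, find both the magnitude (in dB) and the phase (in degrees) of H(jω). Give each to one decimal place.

|H| = -75.8 dB, ∠H = -195.2°

|j508 + 1090| = √(508² + 1090²) = 1203
|j508 + 22| = √(508² + 22²) = 508.5
|j508 + 210| = √(508² + 210²) = 549.7
|j508 + 235| = √(508² + 235²) = 559.7
|H(j508)| = 21 × 1203 / (508.5 × 549.7 × 559.7) = 0.00016142
20 log₁₀(0.00016142) = -75.84 dB
∠(j508 + 1090) = arctan(508/1090) = 24.99°
∠(j508 + 22) = arctan(508/22) = 87.52°
∠(j508 + 210) = arctan(508/210) = 67.54°
∠(j508 + 235) = arctan(508/235) = 65.17°
∠H(j508) = 24.99° − (87.52° + 67.54° + 65.17°) = -195.25°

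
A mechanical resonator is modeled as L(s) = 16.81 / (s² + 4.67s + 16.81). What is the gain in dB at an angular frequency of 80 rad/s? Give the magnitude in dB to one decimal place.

-51.6 dB

|(j80)² + 4.67(j80) + 16.81| = |-6383.2 + j373.6| = 6394
|L(j80)| = 16.81 / 6394 = 0.002629
20 log₁₀(0.002629) = -51.60 dB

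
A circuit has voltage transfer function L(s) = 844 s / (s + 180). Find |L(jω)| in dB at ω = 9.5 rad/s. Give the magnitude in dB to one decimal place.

|j9.5| = 9.5
|j9.5 + 180| = √(9.5² + 180²) = 180.3
|L(j9.5)| = 844 × 9.5 / 180.3 = 44.483
20 log₁₀(44.483) = 32.96 dB

33.0 dB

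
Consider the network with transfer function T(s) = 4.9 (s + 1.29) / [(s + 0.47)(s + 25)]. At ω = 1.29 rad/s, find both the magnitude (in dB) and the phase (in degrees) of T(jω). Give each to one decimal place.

|j1.29 + 1.29| = √(1.29² + 1.29²) = 1.824
|j1.29 + 0.47| = √(1.29² + 0.47²) = 1.373
|j1.29 + 25| = √(1.29² + 25²) = 25.03
|T(j1.29)| = 4.9 × 1.824 / (1.373 × 25.03) = 0.26009
20 log₁₀(0.26009) = -11.70 dB
∠(j1.29 + 1.29) = arctan(1.29/1.29) = 45.00°
∠(j1.29 + 0.47) = arctan(1.29/0.47) = 69.98°
∠(j1.29 + 25) = arctan(1.29/25) = 2.95°
∠T(j1.29) = 45.00° − (69.98° + 2.95°) = -27.94°

|T| = -11.7 dB, ∠T = -27.9 deg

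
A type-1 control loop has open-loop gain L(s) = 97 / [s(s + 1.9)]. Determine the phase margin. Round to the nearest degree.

Gain crossover: |L(jω)| = 1 at ω ≈ 9.76 rad/s.
∠L(j9.76) = −90° − arctan(9.76/1.9) ≈ -168.98°
PM = 180° + (-168.98°) = 11.02°

11°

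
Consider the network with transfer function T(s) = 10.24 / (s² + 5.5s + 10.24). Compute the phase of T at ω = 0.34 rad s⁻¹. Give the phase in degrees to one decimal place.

∠[(j0.34)² + 5.5(j0.34) + 10.24] = ∠[10.124 + j1.87] = 10.46°
∠T(j0.34) = −10.46° = -10.46°

-10.5°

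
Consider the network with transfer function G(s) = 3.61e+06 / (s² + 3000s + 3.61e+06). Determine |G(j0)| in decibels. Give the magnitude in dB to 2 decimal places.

G(0) = 3.61e+06 / 3.61e+06 = 1
20 log₁₀(1) = 0.000 dB

0.00 dB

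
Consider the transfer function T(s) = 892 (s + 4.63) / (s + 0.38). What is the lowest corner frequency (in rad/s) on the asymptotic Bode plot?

0.38 rad/s

Break frequencies occur at each pole and zero magnitude: 0.38 rad/s, 4.63 rad/s.
The lowest is 0.38 rad/s.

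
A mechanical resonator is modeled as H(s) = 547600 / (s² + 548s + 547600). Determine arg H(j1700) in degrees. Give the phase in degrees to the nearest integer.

∠[(j1700)² + 548(j1700) + 547600] = ∠[-2.3424e+06 + j9.316e+05] = 158.31°
∠H(j1700) = −158.31° = -158.31°

-158°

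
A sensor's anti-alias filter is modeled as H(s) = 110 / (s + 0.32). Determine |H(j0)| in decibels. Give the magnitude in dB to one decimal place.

H(0) = 110 / 0.32 = 343.75
20 log₁₀(343.75) = 50.72 dB

50.7 dB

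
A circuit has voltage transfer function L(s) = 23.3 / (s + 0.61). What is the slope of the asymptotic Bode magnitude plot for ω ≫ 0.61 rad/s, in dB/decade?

With 0 zeros and 1 pole, the high-frequency asymptotic slope is 20 × (0 − 1) = -20 dB/decade.

-20 dB/decade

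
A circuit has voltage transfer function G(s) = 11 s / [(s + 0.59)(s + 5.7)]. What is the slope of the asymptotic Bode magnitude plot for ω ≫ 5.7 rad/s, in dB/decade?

-20 dB/decade

With 1 zero and 2 poles, the high-frequency asymptotic slope is 20 × (1 − 2) = -20 dB/decade.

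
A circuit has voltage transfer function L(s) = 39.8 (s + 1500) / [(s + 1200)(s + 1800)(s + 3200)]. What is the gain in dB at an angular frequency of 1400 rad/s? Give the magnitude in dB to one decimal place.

|j1400 + 1500| = √(1400² + 1500²) = 2052
|j1400 + 1200| = √(1400² + 1200²) = 1844
|j1400 + 1800| = √(1400² + 1800²) = 2280
|j1400 + 3200| = √(1400² + 3200²) = 3493
|L(j1400)| = 39.8 × 2052 / (1844 × 2280 × 3493) = 5.5604e-06
20 log₁₀(5.5604e-06) = -105.10 dB

-105.1 dB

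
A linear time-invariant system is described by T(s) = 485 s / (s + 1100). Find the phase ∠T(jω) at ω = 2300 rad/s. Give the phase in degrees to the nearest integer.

∠(j2300) = 90.00°
∠(j2300 + 1100) = arctan(2300/1100) = 64.44°
∠T(j2300) = 90.00° − 64.44° = 25.56°

26°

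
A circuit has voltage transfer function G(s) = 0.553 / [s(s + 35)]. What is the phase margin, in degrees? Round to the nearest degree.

90°

Gain crossover: |G(jω)| = 1 at ω ≈ 0.0158 rad/s.
∠G(j0.0158) = −90° − arctan(0.0158/35) ≈ -90.03°
PM = 180° + (-90.03°) = 89.97°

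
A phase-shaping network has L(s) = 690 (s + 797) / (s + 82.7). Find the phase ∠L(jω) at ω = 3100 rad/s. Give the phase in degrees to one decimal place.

∠(j3100 + 797) = arctan(3100/797) = 75.58°
∠(j3100 + 82.7) = arctan(3100/82.7) = 88.47°
∠L(j3100) = 75.58° − 88.47° = -12.89°

-12.9°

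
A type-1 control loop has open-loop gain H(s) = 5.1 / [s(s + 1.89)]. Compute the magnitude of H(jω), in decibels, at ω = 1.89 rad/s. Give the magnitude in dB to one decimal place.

0.1 dB

|j1.89 + 1.89| = √(1.89² + 1.89²) = 2.673
|j1.89| = 1.89
|H(j1.89)| = 5.1 / (2.673 × 1.89) = 1.0096
20 log₁₀(1.0096) = 0.08 dB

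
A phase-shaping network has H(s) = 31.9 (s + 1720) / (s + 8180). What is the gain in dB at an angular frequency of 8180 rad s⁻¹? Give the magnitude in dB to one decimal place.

27.3 dB

|j8180 + 1720| = √(8180² + 1720²) = 8359
|j8180 + 8180| = √(8180² + 8180²) = 1.157e+04
|H(j8180)| = 31.9 × 8359 / 1.157e+04 = 23.05
20 log₁₀(23.05) = 27.25 dB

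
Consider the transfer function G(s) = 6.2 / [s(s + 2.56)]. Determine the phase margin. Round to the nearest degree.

Gain crossover: |G(jω)| = 1 at ω ≈ 1.93 rad/s.
∠G(j1.93) = −90° − arctan(1.93/2.56) ≈ -127.05°
PM = 180° + (-127.05°) = 52.95°

53°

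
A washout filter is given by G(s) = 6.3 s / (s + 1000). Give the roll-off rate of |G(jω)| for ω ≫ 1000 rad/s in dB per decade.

With 1 zero and 1 pole, the high-frequency asymptotic slope is 20 × (1 − 1) = 0 dB/decade.

0 dB/decade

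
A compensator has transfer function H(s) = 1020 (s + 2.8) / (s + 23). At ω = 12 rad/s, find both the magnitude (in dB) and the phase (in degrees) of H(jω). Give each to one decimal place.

|H| = 53.7 dB, ∠H = 49.3°

|j12 + 2.8| = √(12² + 2.8²) = 12.32
|j12 + 23| = √(12² + 23²) = 25.94
|H(j12)| = 1020 × 12.32 / 25.94 = 484.49
20 log₁₀(484.49) = 53.71 dB
∠(j12 + 2.8) = arctan(12/2.8) = 76.87°
∠(j12 + 23) = arctan(12/23) = 27.55°
∠H(j12) = 76.87° − 27.55° = 49.31°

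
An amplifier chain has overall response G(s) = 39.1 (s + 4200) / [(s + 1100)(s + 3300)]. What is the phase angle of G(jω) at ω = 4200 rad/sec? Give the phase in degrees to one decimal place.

-82.2°

∠(j4200 + 4200) = arctan(4200/4200) = 45.00°
∠(j4200 + 1100) = arctan(4200/1100) = 75.32°
∠(j4200 + 3300) = arctan(4200/3300) = 51.84°
∠G(j4200) = 45.00° − (75.32° + 51.84°) = -82.17°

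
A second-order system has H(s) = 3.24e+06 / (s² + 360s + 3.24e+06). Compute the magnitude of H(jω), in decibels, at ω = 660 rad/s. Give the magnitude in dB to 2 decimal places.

1.22 dB

|(j660)² + 360(j660) + 3.24e+06| = |2.8044e+06 + j2.376e+05| = 2.814e+06
|H(j660)| = 3.24e+06 / 2.814e+06 = 1.1512
20 log₁₀(1.1512) = 1.223 dB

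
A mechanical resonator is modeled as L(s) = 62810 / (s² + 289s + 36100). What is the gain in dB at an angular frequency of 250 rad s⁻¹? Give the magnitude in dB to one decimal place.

|(j250)² + 289(j250) + 36100| = |-26400 + j72250| = 7.692e+04
|L(j250)| = 62810 / 7.692e+04 = 0.81654
20 log₁₀(0.81654) = -1.76 dB

-1.8 dB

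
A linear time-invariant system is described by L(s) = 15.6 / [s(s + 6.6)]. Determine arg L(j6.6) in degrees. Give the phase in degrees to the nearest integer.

-135 deg

∠(j6.6 + 6.6) = arctan(6.6/6.6) = 45.00°
∠(j6.6) = 90.00°
∠L(j6.6) = − (45.00° + 90.00°) = -135.00°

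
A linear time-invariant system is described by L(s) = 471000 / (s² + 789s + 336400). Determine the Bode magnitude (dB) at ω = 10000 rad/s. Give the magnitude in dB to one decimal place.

-46.5 dB

|(j10000)² + 789(j10000) + 336400| = |-9.9664e+07 + j7.89e+06| = 9.998e+07
|L(j10000)| = 471000 / 9.998e+07 = 0.0047112
20 log₁₀(0.0047112) = -46.54 dB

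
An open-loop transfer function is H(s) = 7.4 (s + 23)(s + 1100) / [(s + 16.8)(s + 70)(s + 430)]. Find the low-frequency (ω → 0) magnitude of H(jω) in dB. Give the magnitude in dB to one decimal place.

H(0) = 7.4 × 23 × 1100 / (16.8 × 70 × 430) = 0.37023
20 log₁₀(0.37023) = -8.63 dB

-8.6 dB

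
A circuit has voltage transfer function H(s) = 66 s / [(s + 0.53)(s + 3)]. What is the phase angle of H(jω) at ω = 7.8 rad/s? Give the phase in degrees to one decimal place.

-65.1°

∠(j7.8) = 90.00°
∠(j7.8 + 0.53) = arctan(7.8/0.53) = 86.11°
∠(j7.8 + 3) = arctan(7.8/3) = 68.96°
∠H(j7.8) = 90.00° − (86.11° + 68.96°) = -65.08°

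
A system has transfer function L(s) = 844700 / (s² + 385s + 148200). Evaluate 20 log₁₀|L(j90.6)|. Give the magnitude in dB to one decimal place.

|(j90.6)² + 385(j90.6) + 148200| = |1.3999e+05 + j34881| = 1.443e+05
|L(j90.6)| = 844700 / 1.443e+05 = 5.8549
20 log₁₀(5.8549) = 15.35 dB

15.4 dB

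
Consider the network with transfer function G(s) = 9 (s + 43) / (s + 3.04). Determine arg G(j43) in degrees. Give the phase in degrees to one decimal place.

∠(j43 + 43) = arctan(43/43) = 45.00°
∠(j43 + 3.04) = arctan(43/3.04) = 85.96°
∠G(j43) = 45.00° − 85.96° = -40.96°

-41.0°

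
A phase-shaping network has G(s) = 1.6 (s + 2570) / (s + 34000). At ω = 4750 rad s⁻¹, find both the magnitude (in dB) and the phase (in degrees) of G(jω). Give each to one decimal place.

|G| = -12.0 dB, ∠G = 53.6°

|j4750 + 2570| = √(4750² + 2570²) = 5401
|j4750 + 34000| = √(4750² + 34000²) = 3.433e+04
|G(j4750)| = 1.6 × 5401 / 3.433e+04 = 0.25171
20 log₁₀(0.25171) = -11.98 dB
∠(j4750 + 2570) = arctan(4750/2570) = 61.58°
∠(j4750 + 34000) = arctan(4750/34000) = 7.95°
∠G(j4750) = 61.58° − 7.95° = 53.63°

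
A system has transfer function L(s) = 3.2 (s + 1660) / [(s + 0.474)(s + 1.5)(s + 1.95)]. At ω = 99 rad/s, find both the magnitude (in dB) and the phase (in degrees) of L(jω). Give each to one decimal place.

|L| = -45.2 dB, ∠L = -264.3°

|j99 + 1660| = √(99² + 1660²) = 1663
|j99 + 0.474| = √(99² + 0.474²) = 99
|j99 + 1.5| = √(99² + 1.5²) = 99.01
|j99 + 1.95| = √(99² + 1.95²) = 99.02
|L(j99)| = 3.2 × 1663 / (99 × 99.01 × 99.02) = 0.0054826
20 log₁₀(0.0054826) = -45.22 dB
∠(j99 + 1660) = arctan(99/1660) = 3.41°
∠(j99 + 0.474) = arctan(99/0.474) = 89.73°
∠(j99 + 1.5) = arctan(99/1.5) = 89.13°
∠(j99 + 1.95) = arctan(99/1.95) = 88.87°
∠L(j99) = 3.41° − (89.73° + 89.13° + 88.87°) = -264.32°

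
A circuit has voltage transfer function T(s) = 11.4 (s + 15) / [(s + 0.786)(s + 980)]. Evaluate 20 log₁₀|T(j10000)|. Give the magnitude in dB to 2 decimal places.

|j10000 + 15| = √(10000² + 15²) = 1e+04
|j10000 + 0.786| = √(10000² + 0.786²) = 1e+04
|j10000 + 980| = √(10000² + 980²) = 1.005e+04
|T(j10000)| = 11.4 × 1e+04 / (1e+04 × 1.005e+04) = 0.0011346
20 log₁₀(0.0011346) = -58.903 dB

-58.90 dB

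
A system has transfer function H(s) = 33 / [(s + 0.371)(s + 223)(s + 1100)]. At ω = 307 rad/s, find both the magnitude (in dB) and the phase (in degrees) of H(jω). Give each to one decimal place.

|j307 + 0.371| = √(307² + 0.371²) = 307
|j307 + 223| = √(307² + 223²) = 379.4
|j307 + 1100| = √(307² + 1100²) = 1142
|H(j307)| = 33 / (307 × 379.4 × 1142) = 2.4805e-07
20 log₁₀(2.4805e-07) = -132.11 dB
∠(j307 + 0.371) = arctan(307/0.371) = 89.93°
∠(j307 + 223) = arctan(307/223) = 54.01°
∠(j307 + 1100) = arctan(307/1100) = 15.59°
∠H(j307) = − (89.93° + 54.01° + 15.59°) = -159.53°

|H| = -132.1 dB, ∠H = -159.5°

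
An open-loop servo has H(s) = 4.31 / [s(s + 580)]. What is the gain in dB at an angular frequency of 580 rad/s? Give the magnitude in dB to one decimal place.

-100.9 dB

|j580 + 580| = √(580² + 580²) = 820.2
|j580| = 580
|H(j580)| = 4.31 / (820.2 × 580) = 9.0595e-06
20 log₁₀(9.0595e-06) = -100.86 dB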